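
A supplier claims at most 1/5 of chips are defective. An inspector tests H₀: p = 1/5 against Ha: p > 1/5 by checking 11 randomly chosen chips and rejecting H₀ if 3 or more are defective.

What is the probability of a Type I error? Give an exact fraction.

α = P(reject H₀ | H₀ true) = P(Y ≥ 3 | p = 1/5), Y ~ Binomial(11, 1/5).
α = 1 − P(Y ≤ 2) = 1 − 6029312/9765625 = 3736313/9765625.

3736313/9765625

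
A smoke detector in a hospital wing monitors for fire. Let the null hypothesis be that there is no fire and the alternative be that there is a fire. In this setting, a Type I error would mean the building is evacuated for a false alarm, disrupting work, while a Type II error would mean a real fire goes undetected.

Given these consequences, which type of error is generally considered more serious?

Type II error

The Type II consequence (a real fire goes undetected) is more severe than the Type I consequence (the building is evacuated for a false alarm, disrupting work).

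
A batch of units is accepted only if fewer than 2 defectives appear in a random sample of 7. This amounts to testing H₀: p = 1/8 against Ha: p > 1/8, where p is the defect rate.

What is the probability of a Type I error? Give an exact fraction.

α = P(reject H₀ | H₀ true) = P(Y ≥ 2 | p = 1/8), Y ~ Binomial(7, 1/8).
Via the complement, α = 1 − Σ_{j=0}^{1} C(7,j)(1/8)^j(7/8)^{7-j} = 225033/1048576.

225033/1048576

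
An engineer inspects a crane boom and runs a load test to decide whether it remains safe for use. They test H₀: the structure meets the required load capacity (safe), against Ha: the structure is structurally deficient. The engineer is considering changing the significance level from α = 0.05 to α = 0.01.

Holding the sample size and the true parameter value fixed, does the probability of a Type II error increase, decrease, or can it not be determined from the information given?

It increases.

Tightening α shrinks the rejection region. When Ha holds, fewer sample outcomes clear the stricter threshold, so more fall in the acceptance region.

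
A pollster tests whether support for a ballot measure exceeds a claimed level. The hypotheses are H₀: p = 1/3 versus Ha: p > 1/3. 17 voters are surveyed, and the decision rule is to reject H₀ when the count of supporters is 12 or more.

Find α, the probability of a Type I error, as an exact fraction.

The Type I error probability is α = P(S ≥ 12) computed under H₀, where S ~ Binomial(17, 1/3).
Summing C(17,j)(1/3)^j(2/3)^{17−j} for j = 12,…,17 gives 80705/43046721.

80705/43046721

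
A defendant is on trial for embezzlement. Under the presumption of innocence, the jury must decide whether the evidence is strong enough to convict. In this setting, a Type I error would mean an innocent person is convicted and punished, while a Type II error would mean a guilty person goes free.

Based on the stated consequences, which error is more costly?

The Type I consequence (an innocent person is convicted and punished) is more severe than the Type II consequence (a guilty person goes free).

Type I error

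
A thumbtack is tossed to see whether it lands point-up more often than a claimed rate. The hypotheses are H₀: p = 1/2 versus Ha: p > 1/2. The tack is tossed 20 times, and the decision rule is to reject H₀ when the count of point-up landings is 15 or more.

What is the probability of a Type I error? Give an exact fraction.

5425/262144

The Type I error probability is α = P(K ≥ 15) computed under H₀, where K ~ Binomial(20, 1/2).
Summing the upper tail: (15504 + 4845 + 1140 + 190 + 20 + 1) / 2^20 = 21700/1048576 = 5425/262144.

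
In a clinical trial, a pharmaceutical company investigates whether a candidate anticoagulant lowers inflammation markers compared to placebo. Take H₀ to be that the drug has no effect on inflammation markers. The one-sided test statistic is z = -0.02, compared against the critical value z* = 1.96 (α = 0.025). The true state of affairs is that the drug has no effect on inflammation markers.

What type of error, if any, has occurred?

Since z = -0.02 ≤ z* = 1.96, H₀ is not rejected.
H₀ is true (actually the drug has no effect on inflammation markers).
The decision matches the true state — no error.

No error (correct decision).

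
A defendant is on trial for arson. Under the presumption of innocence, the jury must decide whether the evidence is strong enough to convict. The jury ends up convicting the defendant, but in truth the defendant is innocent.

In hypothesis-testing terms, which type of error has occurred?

Type I error

The null hypothesis here is that the defendant is innocent.
'Convicting the defendant' corresponds to rejecting H₀.
H₀ was rejected but H₀ is true — a Type I error (false positive).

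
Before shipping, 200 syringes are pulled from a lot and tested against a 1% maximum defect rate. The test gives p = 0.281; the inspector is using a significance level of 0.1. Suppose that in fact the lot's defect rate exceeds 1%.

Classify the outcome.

The conventional null hypothesis is that the lot's defect rate is 1% (within specification).
Since p = 0.281 ≥ α = 0.1, H₀ is not rejected.
H₀ is false (actually the lot's defect rate exceeds 1%).
Failing to reject a false H₀ is a Type II error.

Type II error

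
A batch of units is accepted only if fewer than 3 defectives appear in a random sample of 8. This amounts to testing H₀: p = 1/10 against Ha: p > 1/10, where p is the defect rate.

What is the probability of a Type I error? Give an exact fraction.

The significance level is the probability, assuming p = 1/10, of seeing 3 or more defectives in 8 draws.
Via the complement, α = 1 − Σ_{j=0}^{2} C(8,j)(1/10)^j(9/10)^{8-j} = 3809179/100000000.

3809179/100000000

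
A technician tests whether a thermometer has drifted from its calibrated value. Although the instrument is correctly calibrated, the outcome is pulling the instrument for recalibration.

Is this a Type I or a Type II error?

The null hypothesis here is that the instrument is correctly calibrated.
'Pulling the instrument for recalibration' corresponds to rejecting H₀.
H₀ was rejected but H₀ is true — a Type I error (false positive).

Type I error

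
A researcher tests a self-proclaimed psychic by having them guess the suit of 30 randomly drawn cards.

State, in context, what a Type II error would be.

A Type II error would mean concluding that the subject is guessing at random (p = 1/4) (or at least failing to establish that the subject performs better than chance) when in fact the subject performs better than chance.

With the conventional null hypothesis that the subject is guessing at random (p = 1/4):
A Type II error is failing to reject H₀ when H₀ is false.
Here that means concluding there is no evidence of ability when actually the subject performs better than chance.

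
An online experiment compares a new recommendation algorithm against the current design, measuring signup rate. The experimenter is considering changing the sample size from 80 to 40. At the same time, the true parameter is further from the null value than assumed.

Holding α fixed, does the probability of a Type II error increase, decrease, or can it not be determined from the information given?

The first change alone would make β increase; the second alone would make β decrease. Which effect dominates depends on the magnitudes, which are not given.

Cannot be determined from the information given.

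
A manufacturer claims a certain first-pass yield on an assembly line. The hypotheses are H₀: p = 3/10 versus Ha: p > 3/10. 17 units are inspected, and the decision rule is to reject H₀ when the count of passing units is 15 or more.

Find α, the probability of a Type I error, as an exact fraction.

α = P(reject H₀ | H₀ true) = P(X ≥ 15 | p = 3/10), with X ~ Binomial(17, 3/10).
Adding the binomial terms for j = 15 through 17 with p = 3/10 yields 10087281621/10000000000000000.

10087281621/10000000000000000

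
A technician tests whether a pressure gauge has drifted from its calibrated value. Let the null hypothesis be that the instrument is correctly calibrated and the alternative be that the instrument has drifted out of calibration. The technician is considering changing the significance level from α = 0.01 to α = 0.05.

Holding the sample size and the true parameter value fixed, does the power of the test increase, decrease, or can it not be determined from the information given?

It increases.

A larger α widens the rejection region, so when the alternative is true more outcomes lead to rejection — failing to reject becomes less likely.
Since power = 1 − β and β decreases, power increases.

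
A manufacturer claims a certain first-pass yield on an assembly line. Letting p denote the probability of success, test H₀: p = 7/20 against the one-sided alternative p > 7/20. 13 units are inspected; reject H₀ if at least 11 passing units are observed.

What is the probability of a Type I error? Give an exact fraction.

Under H₀, Y ~ Binomial(13, 7/20), and α = P(Y ≥ 11).
Adding the binomial terms for j = 11 through 13 with p = 7/20 yields 14250593836801/40960000000000000.

14250593836801/40960000000000000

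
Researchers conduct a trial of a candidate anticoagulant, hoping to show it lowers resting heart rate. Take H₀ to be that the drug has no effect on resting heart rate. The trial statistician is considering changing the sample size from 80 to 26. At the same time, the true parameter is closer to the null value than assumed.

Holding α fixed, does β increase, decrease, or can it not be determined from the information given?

It increases.

With less data the test statistic is noisier; under Ha, more outcomes land inside the acceptance region. When the true parameter is near the null value, the test has a harder time distinguishing Ha from H₀. Both changes push β in the same direction.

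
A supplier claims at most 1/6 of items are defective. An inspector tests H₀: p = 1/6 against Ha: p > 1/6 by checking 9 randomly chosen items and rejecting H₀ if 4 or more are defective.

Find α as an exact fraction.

241973/5038848

The significance level is the probability, assuming p = 1/6, of seeing 4 or more defectives in 9 draws.
Computing the lower-tail complement: 1 − 4796875/5038848 = 241973/5038848.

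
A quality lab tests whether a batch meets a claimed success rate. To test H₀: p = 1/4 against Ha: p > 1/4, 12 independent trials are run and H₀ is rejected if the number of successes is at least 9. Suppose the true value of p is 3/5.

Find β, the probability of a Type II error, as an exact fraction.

37825328/48828125

Under the alternative p = 3/5, X ~ Binomial(12, 3/5); β is the probability the test does not reject, P(X < 9).
Adding the binomial probabilities P(X=0)+…+P(X=8) at p = 3/5 gives 37825328/48828125.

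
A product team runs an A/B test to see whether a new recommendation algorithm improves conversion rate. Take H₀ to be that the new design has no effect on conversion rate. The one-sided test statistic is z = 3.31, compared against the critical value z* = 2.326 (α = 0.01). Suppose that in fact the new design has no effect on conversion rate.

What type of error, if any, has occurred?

Type I error

Since z = 3.31 > z* = 2.326, H₀ is rejected.
H₀ is true (actually the new design has no effect on conversion rate).
Rejecting a true H₀ is a Type I error.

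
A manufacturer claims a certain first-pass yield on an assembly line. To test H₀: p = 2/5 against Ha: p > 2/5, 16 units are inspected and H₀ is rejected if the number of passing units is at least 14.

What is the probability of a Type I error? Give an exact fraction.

Under H₀, X ~ Binomial(16, 2/5), and α = P(X ≥ 14).
Adding the binomial terms for j = 14 through 16 with p = 2/5 yields 3866624/30517578125.

3866624/30517578125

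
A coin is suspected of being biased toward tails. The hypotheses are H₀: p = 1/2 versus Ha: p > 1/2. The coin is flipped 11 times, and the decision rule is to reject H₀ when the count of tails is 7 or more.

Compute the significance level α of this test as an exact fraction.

α = P(reject H₀ | H₀ true) = P(Y ≥ 7 | p = 1/2), with Y ~ Binomial(11, 1/2).
P(Y ≥ 7) = [C(11,7) + C(11,8) + C(11,9) + C(11,10) + C(11,11)] / 2^11 = (330 + 165 + 55 + 11 + 1) / 2048 = 562/2048 = 281/1024.

281/1024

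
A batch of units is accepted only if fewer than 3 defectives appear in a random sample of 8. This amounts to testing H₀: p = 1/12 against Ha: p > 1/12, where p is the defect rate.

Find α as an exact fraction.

The significance level is the probability, assuming p = 1/12, of seeing 3 or more defectives in 8 draws.
Via the complement, α = 1 − Σ_{j=0}^{2} C(8,j)(1/12)^j(11/12)^{8-j} = 3373913/143327232.

3373913/143327232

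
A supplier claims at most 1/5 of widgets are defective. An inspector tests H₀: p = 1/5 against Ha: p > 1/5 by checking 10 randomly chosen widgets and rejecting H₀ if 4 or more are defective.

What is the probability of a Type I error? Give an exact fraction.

1180409/9765625

Under H₀, X ~ Binomial(10, 1/5); the Type I error rate is P(X ≥ 4).
Computing the lower-tail complement: 1 − 8585216/9765625 = 1180409/9765625.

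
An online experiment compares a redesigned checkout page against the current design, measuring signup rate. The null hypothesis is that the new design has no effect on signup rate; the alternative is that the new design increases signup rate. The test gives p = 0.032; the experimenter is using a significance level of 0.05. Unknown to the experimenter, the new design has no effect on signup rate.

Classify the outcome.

Type I error

Since p = 0.032 < α = 0.05, H₀ is rejected.
H₀ is true (actually the new design has no effect on signup rate).
Rejecting a true H₀ is a Type I error.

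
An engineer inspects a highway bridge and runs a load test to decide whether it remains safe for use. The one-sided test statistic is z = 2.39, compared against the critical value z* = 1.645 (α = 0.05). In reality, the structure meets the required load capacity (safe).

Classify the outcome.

The conventional null hypothesis is that the structure meets the required load capacity (safe).
Since z = 2.39 > z* = 1.645, H₀ is rejected.
H₀ is true (actually the structure meets the required load capacity (safe)).
Rejecting a true H₀ is a Type I error.

Type I error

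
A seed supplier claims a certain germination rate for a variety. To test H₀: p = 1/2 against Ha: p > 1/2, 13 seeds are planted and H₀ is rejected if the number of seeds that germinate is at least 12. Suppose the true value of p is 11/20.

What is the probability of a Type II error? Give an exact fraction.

636861571623279/640000000000000

A Type II error is failing to reject when Ha holds: with p = 11/20, β = P(S ≤ 11).
Equivalently, β = 1 − P(S ≥ 12) = 636861571623279/640000000000000.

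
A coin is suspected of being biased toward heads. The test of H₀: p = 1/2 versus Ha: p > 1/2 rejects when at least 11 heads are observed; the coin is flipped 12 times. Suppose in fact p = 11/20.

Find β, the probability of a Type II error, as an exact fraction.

A Type II error is failing to reject when Ha holds: with p = 11/20, β = P(X ≤ 10).
Equivalently, β = 1 − P(X ≥ 11) = 4062047911197291/4096000000000000.

4062047911197291/4096000000000000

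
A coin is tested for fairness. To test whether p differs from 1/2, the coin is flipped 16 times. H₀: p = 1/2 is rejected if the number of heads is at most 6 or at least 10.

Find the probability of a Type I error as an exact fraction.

14893/32768

α = P(Y ≤ 6 or Y ≥ 10 | p = 1/2), Y ~ Binomial(16, 1/2).
The two tails are symmetric, so α = 2·(1 + 16 + 120 + 560 + 1820 + 4368 + 8008)/2^16 = 29786/65536 = 14893/32768.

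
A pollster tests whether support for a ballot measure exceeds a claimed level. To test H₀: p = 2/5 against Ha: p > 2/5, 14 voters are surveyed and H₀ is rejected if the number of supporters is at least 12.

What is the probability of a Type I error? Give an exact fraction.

3715072/6103515625

The Type I error probability is α = P(S ≥ 12) computed under H₀, where S ~ Binomial(14, 2/5).
Adding the binomial terms for j = 12 through 14 with p = 2/5 yields 3715072/6103515625.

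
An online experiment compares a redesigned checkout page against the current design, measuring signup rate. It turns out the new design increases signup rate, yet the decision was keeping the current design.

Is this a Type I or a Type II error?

The null hypothesis here is that the new design has no effect on signup rate.
'Keeping the current design' corresponds to failing to reject H₀.
H₀ was not rejected but H₀ is false — a Type II error (false negative).

Type II error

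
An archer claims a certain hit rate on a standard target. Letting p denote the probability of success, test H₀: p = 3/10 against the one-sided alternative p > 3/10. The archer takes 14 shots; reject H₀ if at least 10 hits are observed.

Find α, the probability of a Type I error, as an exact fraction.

33313260987/20000000000000

α = P(reject H₀ | H₀ true) = P(S ≥ 10 | p = 3/10), with S ~ Binomial(14, 3/10).
Summing C(14,j)(3/10)^j(7/10)^{14−j} for j = 10,…,14 gives 33313260987/20000000000000.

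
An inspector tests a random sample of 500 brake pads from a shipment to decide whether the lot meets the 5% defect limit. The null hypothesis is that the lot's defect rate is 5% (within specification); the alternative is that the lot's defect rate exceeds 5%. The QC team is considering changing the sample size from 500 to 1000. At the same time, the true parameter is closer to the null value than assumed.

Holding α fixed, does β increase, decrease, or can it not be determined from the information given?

Cannot be determined from the information given.

The first change alone would make β decrease; the second alone would make β increase. Which effect dominates depends on the magnitudes, which are not given.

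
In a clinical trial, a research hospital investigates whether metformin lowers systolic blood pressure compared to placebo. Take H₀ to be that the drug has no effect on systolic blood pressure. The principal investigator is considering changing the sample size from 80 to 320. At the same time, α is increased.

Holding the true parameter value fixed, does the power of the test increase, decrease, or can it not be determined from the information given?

Increasing n separates the H₀ and Ha sampling distributions, so under Ha fewer outcomes land in the acceptance region. With a larger α the critical value moves toward the center, so more of the Ha sampling distribution lies in the rejection region. Both changes push β in the same direction.
Since power = 1 − β and β decreases, power increases.

It increases.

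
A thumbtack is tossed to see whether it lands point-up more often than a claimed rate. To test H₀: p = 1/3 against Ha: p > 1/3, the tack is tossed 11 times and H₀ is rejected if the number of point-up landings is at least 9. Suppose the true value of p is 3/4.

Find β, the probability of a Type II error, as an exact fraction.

2285053/4194304

β = P(fail to reject H₀ | Ha true) = P(S ≤ 8 | p = 3/4), S ~ Binomial(11, 3/4).
Equivalently, β = 1 − P(S ≥ 9) = 2285053/4194304.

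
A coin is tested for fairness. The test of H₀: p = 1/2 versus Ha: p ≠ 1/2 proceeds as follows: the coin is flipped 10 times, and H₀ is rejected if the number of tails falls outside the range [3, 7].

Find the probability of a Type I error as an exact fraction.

7/64

Under H₀, S ~ Binomial(10, 1/2); α is the probability of landing in either tail, P(S ≤ 2) + P(S ≥ 8).
The two tails are symmetric, so α = 2·(1 + 10 + 45)/2^10 = 112/1024 = 7/64.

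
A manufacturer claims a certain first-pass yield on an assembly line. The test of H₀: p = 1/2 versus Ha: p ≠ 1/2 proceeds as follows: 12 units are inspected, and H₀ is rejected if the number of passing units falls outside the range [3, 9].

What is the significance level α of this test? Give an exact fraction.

79/2048

Under H₀, X ~ Binomial(12, 1/2); α is the probability of landing in either tail, P(X ≤ 2) + P(X ≥ 10).
The two tails are symmetric, so α = 2·(1 + 12 + 66)/2^12 = 158/4096 = 79/2048.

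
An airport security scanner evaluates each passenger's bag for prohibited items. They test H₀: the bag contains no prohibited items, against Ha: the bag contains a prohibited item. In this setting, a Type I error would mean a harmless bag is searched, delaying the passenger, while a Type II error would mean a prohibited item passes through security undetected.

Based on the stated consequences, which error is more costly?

The Type II consequence (a prohibited item passes through security undetected) is more severe than the Type I consequence (a harmless bag is searched, delaying the passenger).

Type II error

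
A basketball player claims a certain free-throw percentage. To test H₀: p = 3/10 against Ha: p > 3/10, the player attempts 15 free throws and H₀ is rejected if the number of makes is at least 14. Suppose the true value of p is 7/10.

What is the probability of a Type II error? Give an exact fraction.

241183100052963/250000000000000

Under the alternative p = 7/10, K ~ Binomial(15, 7/10); β is the probability the test does not reject, P(K < 14).
Summing C(15,j)·(7/10)^j·(3/10)^{15-j} for j = 0..13 gives 241183100052963/250000000000000.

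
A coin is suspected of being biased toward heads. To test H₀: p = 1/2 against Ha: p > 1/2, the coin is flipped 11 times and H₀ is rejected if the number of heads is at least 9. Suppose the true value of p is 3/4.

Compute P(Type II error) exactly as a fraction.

2285053/4194304

A Type II error is failing to reject when Ha holds: with p = 3/4, β = P(X ≤ 8).
Adding the binomial probabilities P(X=0)+…+P(X=8) at p = 3/4 gives 2285053/4194304.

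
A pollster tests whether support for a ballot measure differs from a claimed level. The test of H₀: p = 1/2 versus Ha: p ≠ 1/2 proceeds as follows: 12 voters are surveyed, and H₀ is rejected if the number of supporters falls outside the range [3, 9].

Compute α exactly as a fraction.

79/2048

The significance level is the null-hypothesis probability of the rejection region {≤2} ∪ {≥10}.
By symmetry, α = 2·P(X ≤ 2) = 2·(1 + 12 + 66)/4096 = 158/4096 = 79/2048.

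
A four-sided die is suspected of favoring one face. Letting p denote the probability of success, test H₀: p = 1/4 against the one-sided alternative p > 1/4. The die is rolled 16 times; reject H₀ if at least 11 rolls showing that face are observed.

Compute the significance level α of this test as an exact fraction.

1225093/4294967296

α = P(reject H₀ | H₀ true) = P(S ≥ 11 | p = 1/4), with S ~ Binomial(16, 1/4).
P(S ≥ 11) = Σ_{j=11}^{16} C(16,j)·(1/4)^j·(3/4)^{16-j} = 1225093/4294967296.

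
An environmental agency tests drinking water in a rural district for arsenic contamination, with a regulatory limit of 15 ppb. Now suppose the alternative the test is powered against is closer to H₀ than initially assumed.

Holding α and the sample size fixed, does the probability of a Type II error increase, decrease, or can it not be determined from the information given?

When the true parameter is near the null value, the test has a harder time distinguishing Ha from H₀.

It increases.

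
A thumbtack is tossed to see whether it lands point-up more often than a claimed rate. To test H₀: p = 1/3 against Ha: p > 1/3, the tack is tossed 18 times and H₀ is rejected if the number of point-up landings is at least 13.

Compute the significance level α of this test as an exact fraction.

330313/387420489

α = P(reject H₀ | H₀ true) = P(Y ≥ 13 | p = 1/3), with Y ~ Binomial(18, 1/3).
Summing C(18,j)(1/3)^j(2/3)^{18−j} for j = 13,…,18 gives 330313/387420489.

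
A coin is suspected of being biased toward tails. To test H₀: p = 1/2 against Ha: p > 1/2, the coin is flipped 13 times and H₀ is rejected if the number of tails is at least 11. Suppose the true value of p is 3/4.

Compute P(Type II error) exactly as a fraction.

β = P(fail to reject H₀ | Ha true) = P(Y ≤ 10 | p = 3/4), Y ~ Binomial(13, 3/4).
Equivalently, β = 1 − P(Y ≥ 11) = 22394171/33554432.

22394171/33554432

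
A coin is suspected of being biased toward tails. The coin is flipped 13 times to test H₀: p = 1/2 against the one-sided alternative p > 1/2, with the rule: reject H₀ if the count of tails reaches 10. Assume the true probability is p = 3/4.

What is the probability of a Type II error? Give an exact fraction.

3487541/8388608

A Type II error is failing to reject when Ha holds: with p = 3/4, β = P(Y ≤ 9).
Summing C(13,j)·(3/4)^j·(1/4)^{13-j} for j = 0..9 gives 3487541/8388608.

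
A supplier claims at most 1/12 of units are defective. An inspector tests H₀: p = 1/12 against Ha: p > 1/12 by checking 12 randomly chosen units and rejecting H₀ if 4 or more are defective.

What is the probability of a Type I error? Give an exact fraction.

The significance level is the probability, assuming p = 1/12, of seeing 4 or more defectives in 12 draws.
Via the complement, α = 1 − Σ_{j=0}^{3} C(12,j)(1/12)^j(11/12)^{12-j} = 41104502839/2972033482752.

41104502839/2972033482752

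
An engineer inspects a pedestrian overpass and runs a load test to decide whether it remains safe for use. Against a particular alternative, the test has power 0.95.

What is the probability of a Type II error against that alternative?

0.05

Power = 1 − β, so β = 1 − 0.95 = 0.05.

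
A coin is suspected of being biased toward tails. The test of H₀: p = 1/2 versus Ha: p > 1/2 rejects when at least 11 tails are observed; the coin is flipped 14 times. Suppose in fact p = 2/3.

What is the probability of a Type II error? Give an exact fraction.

β = P(fail to reject H₀ | Ha true) = P(K ≤ 10 | p = 2/3), K ~ Binomial(14, 2/3).
Summing C(14,j)·(2/3)^j·(1/3)^{14-j} for j = 0..10 gives 3533689/4782969.

3533689/4782969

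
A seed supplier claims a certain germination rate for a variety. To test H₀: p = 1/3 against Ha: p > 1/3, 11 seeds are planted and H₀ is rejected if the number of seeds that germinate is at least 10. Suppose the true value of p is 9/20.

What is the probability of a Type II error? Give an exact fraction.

20434671802787/20480000000000

A Type II error is failing to reject when Ha holds: with p = 9/20, β = P(K ≤ 9).
Summing C(11,j)·(9/20)^j·(11/20)^{11-j} for j = 0..9 gives 20434671802787/20480000000000.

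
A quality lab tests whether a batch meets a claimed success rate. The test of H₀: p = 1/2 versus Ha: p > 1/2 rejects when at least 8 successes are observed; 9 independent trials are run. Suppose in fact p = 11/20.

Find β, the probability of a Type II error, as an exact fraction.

123069745737/128000000000

β = P(fail to reject H₀ | Ha true) = P(X ≤ 7 | p = 11/20), X ~ Binomial(9, 11/20).
Summing C(9,j)·(11/20)^j·(9/20)^{9-j} for j = 0..7 gives 123069745737/128000000000.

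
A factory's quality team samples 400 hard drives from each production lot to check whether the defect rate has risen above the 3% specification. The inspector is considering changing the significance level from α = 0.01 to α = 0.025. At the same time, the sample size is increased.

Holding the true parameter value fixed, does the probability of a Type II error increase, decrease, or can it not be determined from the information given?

A larger α widens the rejection region, so when the alternative is true more outcomes lead to rejection — failing to reject becomes less likely. Increasing n separates the H₀ and Ha sampling distributions, so under Ha fewer outcomes land in the acceptance region. Both changes push β in the same direction.

It decreases.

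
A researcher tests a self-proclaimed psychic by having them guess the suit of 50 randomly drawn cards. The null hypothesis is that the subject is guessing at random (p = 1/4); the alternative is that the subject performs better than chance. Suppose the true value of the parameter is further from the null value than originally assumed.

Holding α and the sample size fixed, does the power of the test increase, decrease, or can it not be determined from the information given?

A bigger departure from H₀ is easier for the test to detect, so it fails to reject less often.
Since power = 1 − β and β decreases, power increases.

It increases.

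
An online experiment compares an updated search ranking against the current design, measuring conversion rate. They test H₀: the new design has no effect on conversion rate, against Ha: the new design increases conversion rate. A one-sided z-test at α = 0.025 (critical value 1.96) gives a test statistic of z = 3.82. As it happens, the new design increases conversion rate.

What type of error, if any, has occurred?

Neither — the decision is correct.

Since z = 3.82 > z* = 1.96, H₀ is rejected.
H₀ is false (actually the new design increases conversion rate).
The decision matches the true state — no error.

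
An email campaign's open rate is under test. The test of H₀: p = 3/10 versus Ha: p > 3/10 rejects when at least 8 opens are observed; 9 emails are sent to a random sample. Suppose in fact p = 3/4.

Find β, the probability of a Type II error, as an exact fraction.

A Type II error is failing to reject when Ha holds: with p = 3/4, β = P(S ≤ 7).
Adding the binomial probabilities P(S=0)+…+P(S=7) at p = 3/4 gives 45853/65536.

45853/65536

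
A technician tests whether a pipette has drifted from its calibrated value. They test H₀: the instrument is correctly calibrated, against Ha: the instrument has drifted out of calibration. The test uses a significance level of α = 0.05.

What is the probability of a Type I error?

The significance level α is, by definition, the probability of a Type I error — P(reject H₀ | H₀ true).

0.05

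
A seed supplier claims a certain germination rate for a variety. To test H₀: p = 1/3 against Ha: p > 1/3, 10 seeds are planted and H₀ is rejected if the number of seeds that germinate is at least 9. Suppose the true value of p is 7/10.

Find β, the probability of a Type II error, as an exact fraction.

8506916541/10000000000

β = P(fail to reject H₀ | Ha true) = P(K ≤ 8 | p = 7/10), K ~ Binomial(10, 7/10).
Adding the binomial probabilities P(K=0)+…+P(K=8) at p = 7/10 gives 8506916541/10000000000.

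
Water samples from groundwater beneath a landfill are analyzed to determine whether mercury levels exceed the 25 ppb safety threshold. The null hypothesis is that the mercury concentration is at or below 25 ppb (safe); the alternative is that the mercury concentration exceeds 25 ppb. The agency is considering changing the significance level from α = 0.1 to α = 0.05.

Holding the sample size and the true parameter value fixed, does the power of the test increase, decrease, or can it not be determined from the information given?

It decreases.

Lowering α raises the bar for rejection; under Ha, the test now fails to reject on outcomes it previously would have rejected.
Since power = 1 − β and β increases, power decreases.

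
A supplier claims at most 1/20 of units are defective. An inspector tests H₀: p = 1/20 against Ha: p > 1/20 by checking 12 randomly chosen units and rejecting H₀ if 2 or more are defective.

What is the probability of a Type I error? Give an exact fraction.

484801974155211/4096000000000000

Under H₀, K ~ Binomial(12, 1/20); the Type I error rate is P(K ≥ 2).
Computing the lower-tail complement: 1 − 3611198025844789/4096000000000000 = 484801974155211/4096000000000000.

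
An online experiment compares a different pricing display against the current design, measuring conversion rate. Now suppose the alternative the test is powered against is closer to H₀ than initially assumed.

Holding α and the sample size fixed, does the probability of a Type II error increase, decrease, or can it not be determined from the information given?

It increases.

When the true parameter is near the null value, the test has a harder time distinguishing Ha from H₀.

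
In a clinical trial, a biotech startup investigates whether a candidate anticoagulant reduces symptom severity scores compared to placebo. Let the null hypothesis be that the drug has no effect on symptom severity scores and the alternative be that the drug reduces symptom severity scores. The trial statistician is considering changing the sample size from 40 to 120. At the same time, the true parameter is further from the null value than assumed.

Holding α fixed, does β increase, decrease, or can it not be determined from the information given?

It decreases.

More data shrinks sampling variability; the test statistic under Ha concentrates further from the null value, making rejection more likely. A bigger departure from H₀ is easier for the test to detect, so it fails to reject less often. Both changes push β in the same direction.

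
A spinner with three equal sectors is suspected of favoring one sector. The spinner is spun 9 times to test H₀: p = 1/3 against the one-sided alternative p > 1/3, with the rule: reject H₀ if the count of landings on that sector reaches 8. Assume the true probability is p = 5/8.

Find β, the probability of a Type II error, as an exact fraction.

3803679/4194304

β = P(fail to reject H₀ | Ha true) = P(X ≤ 7 | p = 5/8), X ~ Binomial(9, 5/8).
Equivalently, β = 1 − P(X ≥ 8) = 3803679/4194304.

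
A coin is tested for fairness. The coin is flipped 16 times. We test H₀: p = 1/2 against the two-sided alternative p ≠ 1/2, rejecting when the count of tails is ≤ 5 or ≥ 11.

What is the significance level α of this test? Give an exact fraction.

The significance level is the null-hypothesis probability of the rejection region {≤5} ∪ {≥11}.
By symmetry, α = 2·P(Y ≤ 5) = 2·(1 + 16 + 120 + 560 + 1820 + 4368)/65536 = 13770/65536 = 6885/32768.

6885/32768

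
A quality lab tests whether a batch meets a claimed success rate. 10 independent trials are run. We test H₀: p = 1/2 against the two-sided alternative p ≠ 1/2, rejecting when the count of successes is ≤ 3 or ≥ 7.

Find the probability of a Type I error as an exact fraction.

11/32

α = P(Y ≤ 3 or Y ≥ 7 | p = 1/2), Y ~ Binomial(10, 1/2).
The two tails are symmetric, so α = 2·(1 + 10 + 45 + 120)/2^10 = 352/1024 = 11/32.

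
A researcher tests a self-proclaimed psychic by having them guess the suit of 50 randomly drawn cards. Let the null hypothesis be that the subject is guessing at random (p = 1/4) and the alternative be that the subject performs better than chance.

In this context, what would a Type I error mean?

A Type I error is rejecting H₀ when H₀ is true.
Here that means concluding the subject has some ability beyond chance when actually the subject is guessing at random (p = 1/4).

A Type I error would mean concluding that the subject performs better than chance when in fact the subject is guessing at random (p = 1/4).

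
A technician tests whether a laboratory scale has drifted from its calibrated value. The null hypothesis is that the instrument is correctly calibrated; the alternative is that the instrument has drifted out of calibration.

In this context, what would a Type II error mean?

A Type II error would mean concluding that the instrument is correctly calibrated (or at least failing to establish that the instrument has drifted out of calibration) when in fact the instrument has drifted out of calibration.

A Type II error is failing to reject H₀ when H₀ is false.
Here that means leaving the instrument in service when actually the instrument has drifted out of calibration.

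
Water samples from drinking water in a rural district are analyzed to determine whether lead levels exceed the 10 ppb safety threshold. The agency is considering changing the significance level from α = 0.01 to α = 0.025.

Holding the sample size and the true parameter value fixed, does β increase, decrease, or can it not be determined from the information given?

It decreases.

Relaxing α lowers the evidence threshold; under Ha, outcomes that previously fell short now trigger rejection.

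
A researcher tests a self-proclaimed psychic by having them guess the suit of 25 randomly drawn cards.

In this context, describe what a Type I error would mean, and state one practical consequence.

With the conventional null hypothesis that the subject is guessing at random (p = 1/4):
A Type I error is rejecting H₀ when H₀ is true.
Here that means concluding the subject has some ability beyond chance when actually the subject is guessing at random (p = 1/4).

A Type I error would mean concluding that the subject performs better than chance when in fact the subject is guessing at random (p = 1/4). Consequence: a lucky guesser is credited with psychic ability.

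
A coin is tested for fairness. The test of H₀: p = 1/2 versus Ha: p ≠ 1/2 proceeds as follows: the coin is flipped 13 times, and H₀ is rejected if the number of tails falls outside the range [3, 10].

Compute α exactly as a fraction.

23/1024

α = P(X ≤ 2 or X ≥ 11 | p = 1/2), X ~ Binomial(13, 1/2).
By symmetry, α = 2·P(X ≤ 2) = 2·(1 + 13 + 78)/8192 = 184/8192 = 23/1024.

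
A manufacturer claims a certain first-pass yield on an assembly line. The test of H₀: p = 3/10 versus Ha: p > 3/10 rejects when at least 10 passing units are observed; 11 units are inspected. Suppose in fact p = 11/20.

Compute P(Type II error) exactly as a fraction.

β = P(fail to reject H₀ | Ha true) = P(X ≤ 9 | p = 11/20), X ~ Binomial(11, 11/20).
Adding the binomial probabilities P(X=0)+…+P(X=9) at p = 11/20 gives 20194688329389/20480000000000.

20194688329389/20480000000000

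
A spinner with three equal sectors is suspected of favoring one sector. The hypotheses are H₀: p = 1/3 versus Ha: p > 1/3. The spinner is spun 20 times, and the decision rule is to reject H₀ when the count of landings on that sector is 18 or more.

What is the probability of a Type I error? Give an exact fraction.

Under H₀, X ~ Binomial(20, 1/3), and α = P(X ≥ 18).
Adding the binomial terms for j = 18 through 20 with p = 1/3 yields 89/387420489.

89/387420489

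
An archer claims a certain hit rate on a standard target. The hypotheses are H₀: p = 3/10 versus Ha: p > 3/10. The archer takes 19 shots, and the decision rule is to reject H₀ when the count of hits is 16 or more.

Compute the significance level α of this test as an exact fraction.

The Type I error probability is α = P(Y ≥ 16) computed under H₀, where Y ~ Binomial(19, 3/10).
Summing C(19,j)(3/10)^j(7/10)^{19−j} for j = 16,…,19 gives 1930258016361/1250000000000000000.

1930258016361/1250000000000000000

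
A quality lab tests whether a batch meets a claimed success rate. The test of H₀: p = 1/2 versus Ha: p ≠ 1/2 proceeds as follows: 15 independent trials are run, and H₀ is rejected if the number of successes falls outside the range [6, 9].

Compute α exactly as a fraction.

Under H₀, S ~ Binomial(15, 1/2); α is the probability of landing in either tail, P(S ≤ 5) + P(S ≥ 10).
By symmetry, α = 2·P(S ≤ 5) = 2·(1 + 15 + 105 + 455 + 1365 + 3003)/32768 = 9888/32768 = 309/1024.

309/1024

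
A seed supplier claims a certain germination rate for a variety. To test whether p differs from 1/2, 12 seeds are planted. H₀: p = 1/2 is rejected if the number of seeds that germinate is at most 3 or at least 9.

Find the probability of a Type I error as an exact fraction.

299/2048

The significance level is the null-hypothesis probability of the rejection region {≤3} ∪ {≥9}.
The two tails are symmetric, so α = 2·(1 + 12 + 66 + 220)/2^12 = 598/4096 = 299/2048.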